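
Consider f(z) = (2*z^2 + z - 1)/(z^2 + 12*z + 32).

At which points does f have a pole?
{-8, -4}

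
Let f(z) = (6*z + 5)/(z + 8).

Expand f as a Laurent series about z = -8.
-43/(z + 8) + 6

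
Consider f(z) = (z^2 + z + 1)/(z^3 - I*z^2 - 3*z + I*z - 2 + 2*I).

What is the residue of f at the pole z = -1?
Write f(z) = P(z)/Q(z) with P(z) = z^2 + z + 1 and Q(z) = z^3 - I*z^2 - 3*z + I*z - 2 + 2*I.
The denominator factors as Q(z) = (z + 1 - I)*(z + 1)*(z - 2), so z = -1 is a simple zero of Q and P is analytic there; z = -1 is therefore a simple pole and
  Res(f, z₀) = P(z₀)/Q'(z₀).

Q'(z) = 3*z^2 - 2*I*z - 3 + I, so Q'(-1) = 3*I.
P(-1) = 1.

Res(f, -1) = (1)/(3*I) = -I/3

Final answer: -I/3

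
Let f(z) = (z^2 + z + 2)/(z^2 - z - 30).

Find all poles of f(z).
The singularities of f are the zeros of the denominator. Factoring,
  z^2 - z - 30 = (z - 6)*(z + 5)
so the candidates are z = 6, z = -5.

Check the numerator P(z) = z^2 + z + 2 at each one:
  P(6) = 44 ≠ 0, so z = 6 is a (simple) pole.
  P(-5) = 22 ≠ 0, so z = -5 is a (simple) pole.

Poles of f: {-5, 6}

Final answer: {-5, 6}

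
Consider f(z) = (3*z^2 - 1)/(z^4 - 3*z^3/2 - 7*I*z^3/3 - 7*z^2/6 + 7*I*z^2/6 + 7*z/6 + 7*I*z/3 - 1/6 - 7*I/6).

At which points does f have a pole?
{-1, 1/2, 1 + I/3, 1 + 2*I}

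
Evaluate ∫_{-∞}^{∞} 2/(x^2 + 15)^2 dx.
Let f(z) = 2/(z^2 + 15)^2. The denominator has no real zeros and deg Q - deg P = 4 ≥ 2, so the integral of f over the upper semicircle |z| = R tends to 0 as R → ∞. Closing the contour in the upper half-plane,
  ∫_{-∞}^{∞} f(x) dx = 2πi · Σ Res(f, z_k)  over the poles with Im z_k > 0.

Zeros of the denominator: z^2 + 15 = 0 gives z = ±sqrt(15)*I.
Upper half-plane: z = sqrt(15)*I (a pole of order 2).

Write f(z) = g(z)/(z - sqrt(15)*I)^2 with g(z) = 2/(z + sqrt(15)*I)^2. For a double pole, Res(f, z₀) = g'(z₀):
  g'(z) = -4/(z + sqrt(15)*I)^3
  Res(f, sqrt(15)*I) = g'(sqrt(15)*I) = -sqrt(15)*I/450

∫_{-∞}^{∞} f(x) dx = 2πi · (-sqrt(15)*I/450) = sqrt(15)*pi/225

Final answer: sqrt(15)*pi/225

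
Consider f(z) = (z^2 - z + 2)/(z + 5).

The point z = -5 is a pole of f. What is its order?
Factor the denominator:
  z + 5 = (z + 5)

The numerator P(z) = z^2 - z + 2 has P(-5) = 32 ≠ 0, so no factor of (z + 5) cancels.
Near z = -5 we can therefore write f(z) = g(z)/(z + 5) with g analytic at -5 and g(-5) ≠ 0 (g is just the numerator).

Hence z = -5 is a pole of order 1.

Final answer: 1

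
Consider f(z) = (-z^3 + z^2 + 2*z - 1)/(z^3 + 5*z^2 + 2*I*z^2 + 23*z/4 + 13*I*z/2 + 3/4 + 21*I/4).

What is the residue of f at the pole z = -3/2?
Write f(z) = P(z)/Q(z) with P(z) = -z^3 + z^2 + 2*z - 1 and Q(z) = z^3 + 5*z^2 + 2*I*z^2 + 23*z/4 + 13*I*z/2 + 3/4 + 21*I/4.
The denominator factors as Q(z) = (z + 3 + I)*(z + 3/2)*(z + 1/2 + I), so z = -3/2 is a simple zero of Q and P is analytic there; z = -3/2 is therefore a simple pole and
  Res(f, z₀) = P(z₀)/Q'(z₀).

Q'(z) = 3*z^2 + 10*z + 4*I*z + 23/4 + 13*I/2, so Q'(-3/2) = -5/2 + I/2.
P(-3/2) = 13/8.

Res(f, -3/2) = (13/8)/(-5/2 + I/2) = -5/8 - I/8

Final answer: -5/8 - I/8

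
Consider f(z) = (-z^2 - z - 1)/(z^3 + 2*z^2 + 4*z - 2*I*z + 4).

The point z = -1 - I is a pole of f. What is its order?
Factor the denominator:
  z^3 + 2*z^2 + 4*z - 2*I*z + 4 = (z + 1 + I)^2*(z - 2*I)

The numerator P(z) = -z^2 - z - 1 has P(-1 - I) = -I ≠ 0, so no factor of (z + 1 + I) cancels.
Near z = -1 - I we can therefore write f(z) = g(z)/(z + 1 + I)^2 with g analytic at -1 - I and g(-1 - I) ≠ 0 (g is the numerator divided by the remaining denominator factors).

Hence z = -1 - I is a pole of order 2.

Final answer: 2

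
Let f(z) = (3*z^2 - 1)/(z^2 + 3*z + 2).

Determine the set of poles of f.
{-2, -1}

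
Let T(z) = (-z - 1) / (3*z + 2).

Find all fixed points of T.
T(z) = z means -z - 1 = z*(3*z + 2), i.e.
  3*z^2 + 3*z + 1 = 0.
Discriminant: (3)^2 - 4*(3)*(1) = -3, so the roots are complex conjugates.
  z = (-3 ± I*sqrt(3))/(2*(3))
Fixed points: {-1/2 - sqrt(3)*I/6, -1/2 + sqrt(3)*I/6}

Final answer: {-1/2 - sqrt(3)*I/6, -1/2 + sqrt(3)*I/6}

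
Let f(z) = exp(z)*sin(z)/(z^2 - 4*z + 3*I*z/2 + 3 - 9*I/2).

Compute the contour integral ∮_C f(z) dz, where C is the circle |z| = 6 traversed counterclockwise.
pi*(12/25 + 16*I/25)*exp(3)*sin(3) + pi*(-12/25 - 16*I/25)*exp(1 - 3*I/2)*sin(1 - 3*I/2)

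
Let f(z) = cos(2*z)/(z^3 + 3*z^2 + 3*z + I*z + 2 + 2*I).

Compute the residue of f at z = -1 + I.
Write f(z) = P(z)/Q(z) with P(z) = cos(2*z) and Q(z) = z^3 + 3*z^2 + 3*z + I*z + 2 + 2*I.
The denominator factors as Q(z) = (z + 2)*(z + I)*(z + 1 - I), so z = -1 + I is a simple zero of Q and P is analytic there; z = -1 + I is therefore a simple pole and
  Res(f, z₀) = P(z₀)/Q'(z₀).

Q'(z) = 3*z^2 + 6*z + 3 + I, so Q'(-1 + I) = -3 + I.
P(-1 + I) = cos(2 - 2*I).

Res(f, -1 + I) = (cos(2 - 2*I))/(-3 + I) = (-3/10 - I/10)*cos(2 - 2*I)

Final answer: (-3/10 - I/10)*cos(2 - 2*I)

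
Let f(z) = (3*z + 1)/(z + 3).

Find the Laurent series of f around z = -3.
Put w = z - (-3), i.e. z = w - 3. The denominator is w, so it suffices to rewrite the numerator in powers of w.

P(z) = 3*z + 1
P(w - 3) = -8 + 3*w

Dividing each term by w:
  f = -8/w + 3

Substituting back w = z + 3:
  f(z) = -8/(z + 3) + 3

The series is finite because the numerator is a polynomial; the negative powers form the principal part, and the coefficient of 1/(z + 3) gives Res(f, -3) = -8.

Final answer: -8/(z + 3) + 3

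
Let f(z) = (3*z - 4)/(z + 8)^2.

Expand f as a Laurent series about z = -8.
Put w = z - (-8), i.e. z = w - 8. The denominator is w^2, so it suffices to rewrite the numerator in powers of w.

P(z) = 3*z - 4
P(w - 8) = -28 + 3*w

Dividing each term by w^2:
  f = -28/w^2 + 3/w

Substituting back w = z + 8:
  f(z) = -28/(z + 8)^2 + 3/(z + 8)

The series is finite because the numerator is a polynomial; the negative powers form the principal part, and the coefficient of 1/(z + 8) gives Res(f, -8) = 3.

Final answer: -28/(z + 8)^2 + 3/(z + 8)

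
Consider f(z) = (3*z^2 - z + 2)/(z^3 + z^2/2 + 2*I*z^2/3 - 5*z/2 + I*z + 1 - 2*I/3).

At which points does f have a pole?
The singularities of f are the zeros of the denominator. Factoring,
  z^3 + z^2/2 + 2*I*z^2/3 - 5*z/2 + I*z + 1 - 2*I/3 = (z + 2)*(z - 1 + 2*I/3)*(z - 1/2)
so the candidates are z = -2, z = 1 - 2*I/3, z = 1/2.

Check the numerator P(z) = 3*z^2 - z + 2 at each one:
  P(-2) = 16 ≠ 0, so z = -2 is a (simple) pole.
  P(1 - 2*I/3) = 8/3 - 10*I/3 ≠ 0, so z = 1 - 2*I/3 is a (simple) pole.
  P(1/2) = 9/4 ≠ 0, so z = 1/2 is a (simple) pole.

Poles of f: {-2, 1/2, 1 - 2*I/3}

Final answer: {-2, 1/2, 1 - 2*I/3}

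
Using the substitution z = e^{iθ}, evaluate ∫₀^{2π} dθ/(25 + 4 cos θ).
Let J = ∫₀^{2π} dθ/(25 + 4 cos θ).
Put z = e^{iθ}: then cos θ = (z + 1/z)/2, dθ = dz/(iz), and z runs once counterclockwise around |z| = 1:
  J = ∮_{|z|=1} 1/(25 + 4*(z + 1/z)/2) · dz/(iz) = (2/i) ∮_{|z|=1} dz/(4*z^2 + 50*z + 4).
The roots of 4*z^2 + 50*z + 4 are z = (-25 ± sqrt(25^2 - 4^2))/4, with sqrt(609) = sqrt(609); their product is 1, so only z₊ = -25/4 + sqrt(609)/4 lies inside the unit circle (z₋ = -25/4 - sqrt(609)/4 lies outside).
z₊ is a simple zero of q(z) = 4*z^2 + 50*z + 4, so Res(1/q, z₊) = 1/q'(z₊) with q'(z) = 8*z + 50; and q'(z₊) = 4*(z₊ - z₋) = 2*sqrt(609).
Therefore J = (2/i) · 2πi · 1/(2*sqrt(609)) = 2*pi/(sqrt(609)) = 2*sqrt(609)*pi/609

Final answer: 2*sqrt(609)*pi/609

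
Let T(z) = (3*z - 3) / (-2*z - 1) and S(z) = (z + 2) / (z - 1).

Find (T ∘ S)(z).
-3/(z + 1)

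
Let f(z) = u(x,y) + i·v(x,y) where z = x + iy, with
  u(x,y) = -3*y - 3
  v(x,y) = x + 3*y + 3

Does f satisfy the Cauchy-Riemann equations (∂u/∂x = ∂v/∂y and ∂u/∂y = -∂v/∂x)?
∂u/∂x = 0
∂v/∂y = 3
∂u/∂y = -3
∂v/∂x = 1
∂u/∂x ≠ ∂v/∂y and ∂u/∂y ≠ -∂v/∂x; the Cauchy-Riemann equations are not satisfied, so f is not analytic.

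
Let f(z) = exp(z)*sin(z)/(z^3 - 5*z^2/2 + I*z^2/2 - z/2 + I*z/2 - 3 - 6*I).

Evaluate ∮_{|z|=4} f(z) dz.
By the residue theorem, ∮_C f(z) dz = 2πi · (sum of the residues of f at the poles inside |z| = 4).

The denominator factors as (z + 1 - I)*(z - 3)*(z - 1/2 + 3*I/2), so the singularities of f are simple poles at z = -1 + I, z = 3, z = 1/2 - 3*I/2.
  |-1 + I|² = 2 < 16 = 4², so this pole is inside the contour.
  |3|² = 9 < 16 = 4², so this pole is inside the contour.
  |1/2 - 3*I/2|² = 5/2 < 16 = 4², so this pole is inside the contour.

With P(z) = exp(z)*sin(z) and Q(z) = z^3 - 5*z^2/2 + I*z^2/2 - z/2 + I*z/2 - 3 - 6*I, each pole is simple, so Res(f, z₀) = P(z₀)/Q'(z₀) with Q'(z) = 3*z^2 - 5*z + I*z - 1/2 + I/2.
  Res(f, -1 + I) = P(-1 + I)/Q'(-1 + I) = (-exp(-1 + I)*sin(1 - I))/(7/2 - 23*I/2) = (-7/289 - 23*I/289)*exp(-1 + I)*sin(1 - I)
  Res(f, 3) = P(3)/Q'(3) = (exp(3)*sin(3))/(23/2 + 7*I/2) = (23/289 - 7*I/289)*exp(3)*sin(3)
  Res(f, 1/2 - 3*I/2) = P(1/2 - 3*I/2)/Q'(1/2 - 3*I/2) = (exp(1/2 - 3*I/2)*sin(1/2 - 3*I/2))/(-15/2 + 4*I) = (-30/289 - 16*I/289)*exp(1/2 - 3*I/2)*sin(1/2 - 3*I/2)

Sum of residues inside C: (23/289 - 7*I/289)*exp(3)*sin(3) + (-7/289 - 23*I/289)*exp(-1 + I)*sin(1 - I) + (-30/289 - 16*I/289)*exp(1/2 - 3*I/2)*sin(1/2 - 3*I/2)
∮_C f(z) dz = 2πi · ((23/289 - 7*I/289)*exp(3)*sin(3) + (-7/289 - 23*I/289)*exp(-1 + I)*sin(1 - I) + (-30/289 - 16*I/289)*exp(1/2 - 3*I/2)*sin(1/2 - 3*I/2)) = pi*(46/289 - 14*I/289)*exp(-1 + I)*sin(1 - I) + pi*(32/289 - 60*I/289)*exp(1/2 - 3*I/2)*sin(1/2 - 3*I/2) + pi*(14/289 + 46*I/289)*exp(3)*sin(3)

Final answer: pi*(46/289 - 14*I/289)*exp(-1 + I)*sin(1 - I) + pi*(32/289 - 60*I/289)*exp(1/2 - 3*I/2)*sin(1/2 - 3*I/2) + pi*(14/289 + 46*I/289)*exp(3)*sin(3)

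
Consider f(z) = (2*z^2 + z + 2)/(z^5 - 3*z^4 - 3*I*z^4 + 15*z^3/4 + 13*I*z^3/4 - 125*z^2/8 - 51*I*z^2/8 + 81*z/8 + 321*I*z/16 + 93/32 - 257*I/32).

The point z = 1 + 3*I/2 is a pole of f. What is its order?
Factor the denominator:
  z^5 - 3*z^4 - 3*I*z^4 + 15*z^3/4 + 13*I*z^3/4 - 125*z^2/8 - 51*I*z^2/8 + 81*z/8 + 321*I*z/16 + 93/32 - 257*I/32 = (z - 1 - 3*I/2)^3*(z - 1/2 - I/2)*(z + 1/2 + 2*I)

The numerator P(z) = 2*z^2 + z + 2 has P(1 + 3*I/2) = 1/2 + 15*I/2 ≠ 0, so no factor of (z - 1 - 3*I/2) cancels.
Near z = 1 + 3*I/2 we can therefore write f(z) = g(z)/(z - 1 - 3*I/2)^3 with g analytic at 1 + 3*I/2 and g(1 + 3*I/2) ≠ 0 (g is the numerator divided by the remaining denominator factors).

Hence z = 1 + 3*I/2 is a pole of order 3.

Final answer: 3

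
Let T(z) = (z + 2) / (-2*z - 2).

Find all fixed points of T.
{-3/4 - sqrt(7)*I/4, -3/4 + sqrt(7)*I/4}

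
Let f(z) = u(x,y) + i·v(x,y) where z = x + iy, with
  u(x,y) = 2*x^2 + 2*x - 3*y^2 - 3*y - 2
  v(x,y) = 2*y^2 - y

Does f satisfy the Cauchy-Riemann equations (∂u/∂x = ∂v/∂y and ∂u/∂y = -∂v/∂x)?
∂u/∂x = 4*x + 2
∂v/∂y = 4*y - 1
∂u/∂y = -6*y - 3
∂v/∂x = 0
∂u/∂x ≠ ∂v/∂y and ∂u/∂y ≠ -∂v/∂x; the Cauchy-Riemann equations are not satisfied, so f is not analytic.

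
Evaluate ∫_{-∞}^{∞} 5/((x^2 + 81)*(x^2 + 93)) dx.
5*pi*(31 - 3*sqrt(93))/3348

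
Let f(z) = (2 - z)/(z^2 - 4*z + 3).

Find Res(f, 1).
-1/2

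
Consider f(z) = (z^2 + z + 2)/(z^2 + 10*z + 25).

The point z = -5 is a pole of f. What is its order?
2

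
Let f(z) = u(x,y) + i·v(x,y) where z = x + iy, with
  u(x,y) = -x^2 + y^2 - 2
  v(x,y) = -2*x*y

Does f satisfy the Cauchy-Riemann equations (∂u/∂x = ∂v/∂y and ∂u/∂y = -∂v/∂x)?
∂u/∂x = -2*x
∂v/∂y = -2*x
∂u/∂y = 2*y
∂v/∂x = -2*y
∂u/∂x = ∂v/∂y and ∂u/∂y = -∂v/∂x hold identically; f is analytic.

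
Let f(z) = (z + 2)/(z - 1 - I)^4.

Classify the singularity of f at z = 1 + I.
pole of order 4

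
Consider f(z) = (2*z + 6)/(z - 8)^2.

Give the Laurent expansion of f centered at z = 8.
Put w = z - (8), i.e. z = w + 8. The denominator is w^2, so it suffices to rewrite the numerator in powers of w.

P(z) = 2*z + 6
P(w + 8) = 22 + 2*w

Dividing each term by w^2:
  f = 22/w^2 + 2/w

Substituting back w = z - 8:
  f(z) = 22/(z - 8)^2 + 2/(z - 8)

The series is finite because the numerator is a polynomial; the negative powers form the principal part, and the coefficient of 1/(z - 8) gives Res(f, 8) = 2.

Final answer: 22/(z - 8)^2 + 2/(z - 8)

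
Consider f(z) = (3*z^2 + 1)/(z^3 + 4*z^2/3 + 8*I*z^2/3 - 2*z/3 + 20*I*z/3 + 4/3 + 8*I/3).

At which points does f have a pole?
The singularities of f are the zeros of the denominator. Factoring,
  z^3 + 4*z^2/3 + 8*I*z^2/3 - 2*z/3 + 20*I*z/3 + 4/3 + 8*I/3 = (z + 1/3 - I/3)*(z - 1 + 3*I)*(z + 2)
so the candidates are z = -1/3 + I/3, z = 1 - 3*I, z = -2.

Check the numerator P(z) = 3*z^2 + 1 at each one:
  P(-1/3 + I/3) = 1 - 2*I/3 ≠ 0, so z = -1/3 + I/3 is a (simple) pole.
  P(1 - 3*I) = -23 - 18*I ≠ 0, so z = 1 - 3*I is a (simple) pole.
  P(-2) = 13 ≠ 0, so z = -2 is a (simple) pole.

Poles of f: {-2, -1/3 + I/3, 1 - 3*I}

Final answer: {-2, -1/3 + I/3, 1 - 3*I}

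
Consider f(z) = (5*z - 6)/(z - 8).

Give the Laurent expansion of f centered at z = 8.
Put w = z - (8), i.e. z = w + 8. The denominator is w, so it suffices to rewrite the numerator in powers of w.

P(z) = 5*z - 6
P(w + 8) = 34 + 5*w

Dividing each term by w:
  f = 34/w + 5

Substituting back w = z - 8:
  f(z) = 34/(z - 8) + 5

The series is finite because the numerator is a polynomial; the negative powers form the principal part, and the coefficient of 1/(z - 8) gives Res(f, 8) = 34.

Final answer: 34/(z - 8) + 5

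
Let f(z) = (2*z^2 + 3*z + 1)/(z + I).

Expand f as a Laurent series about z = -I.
Put w = z - (-I), i.e. z = w - I. The denominator is w, so it suffices to rewrite the numerator in powers of w.

P(z) = 2*z^2 + 3*z + 1
P(w - I) = -1 - 3*I + (3 - 4*I)*w + 2*w^2

Dividing each term by w:
  f = (-1 - 3*I)/w + 3 - 4*I + 2*w

Substituting back w = z + I:
  f(z) = (-1 - 3*I)/(z + I) + 3 - 4*I + 2*(z + I)

The series is finite because the numerator is a polynomial; the negative powers form the principal part, and the coefficient of 1/(z + I) gives Res(f, -I) = -1 - 3*I.

Final answer: (-1 - 3*I)/(z + I) + 3 - 4*I + 2*(z + I)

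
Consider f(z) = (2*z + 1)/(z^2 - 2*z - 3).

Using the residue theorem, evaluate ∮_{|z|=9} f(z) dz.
By the residue theorem, ∮_C f(z) dz = 2πi · (sum of the residues of f at the poles inside |z| = 9).

The denominator factors as (z + 1)*(z - 3), so the singularities of f are simple poles at z = -1, z = 3.
  |-1|² = 1 < 81 = 9², so this pole is inside the contour.
  |3|² = 9 < 81 = 9², so this pole is inside the contour.

With P(z) = 2*z + 1 and Q(z) = z^2 - 2*z - 3, each pole is simple, so Res(f, z₀) = P(z₀)/Q'(z₀) with Q'(z) = 2*z - 2.
  Res(f, -1) = P(-1)/Q'(-1) = (-1)/(-4) = 1/4
  Res(f, 3) = P(3)/Q'(3) = (7)/(4) = 7/4

Sum of residues inside C: 2
∮_C f(z) dz = 2πi · (2) = 4*I*pi

Final answer: 4*I*pi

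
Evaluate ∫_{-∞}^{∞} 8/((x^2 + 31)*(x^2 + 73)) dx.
4*pi*(-31*sqrt(73) + 73*sqrt(31))/47523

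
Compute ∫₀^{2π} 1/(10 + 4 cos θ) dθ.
sqrt(21)*pi/21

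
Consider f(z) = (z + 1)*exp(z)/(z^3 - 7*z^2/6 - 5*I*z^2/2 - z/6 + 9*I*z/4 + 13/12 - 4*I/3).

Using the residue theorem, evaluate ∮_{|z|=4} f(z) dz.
By the residue theorem, ∮_C f(z) dz = 2πi · (sum of the residues of f at the poles inside |z| = 4).

The denominator factors as (z - 1/2 - 2*I)*(z - I)*(z - 2/3 + I/2), so the singularities of f are simple poles at z = 1/2 + 2*I, z = I, z = 2/3 - I/2.
  |1/2 + 2*I|² = 17/4 < 16 = 4², so this pole is inside the contour.
  |I|² = 1 < 16 = 4², so this pole is inside the contour.
  |2/3 - I/2|² = 25/36 < 16 = 4², so this pole is inside the contour.

With P(z) = (z + 1)*exp(z) and Q(z) = z^3 - 7*z^2/6 - 5*I*z^2/2 - z/6 + 9*I*z/4 + 13/12 - 4*I/3, each pole is simple, so Res(f, z₀) = P(z₀)/Q'(z₀) with Q'(z) = 3*z^2 - 7*z/3 - 5*I*z - 1/6 + 9*I/4.
  Res(f, 1/2 + 2*I) = P(1/2 + 2*I)/Q'(1/2 + 2*I) = ((3/2 + 2*I)*exp(1/2 + 2*I))/(-31/12 + 13*I/12) = (-123/565 - 489*I/565)*exp(1/2 + 2*I)
  Res(f, I) = P(I)/Q'(I) = ((1 + I)*exp(I))/(11/6 - I/12) = (252/485 + 276*I/485)*exp(I)
  Res(f, 2/3 - I/2) = P(2/3 - I/2)/Q'(2/3 - I/2) = ((5/3 - I/2)*exp(2/3 - I/2))/(-131/36 - 23*I/12) = (-3309/10961 + 3249*I/10961)*exp(2/3 - I/2)

Sum of residues inside C: (-123/565 - 489*I/565)*exp(1/2 + 2*I) + (252/485 + 276*I/485)*exp(I) + (-3309/10961 + 3249*I/10961)*exp(2/3 - I/2)
∮_C f(z) dz = 2πi · ((-123/565 - 489*I/565)*exp(1/2 + 2*I) + (252/485 + 276*I/485)*exp(I) + (-3309/10961 + 3249*I/10961)*exp(2/3 - I/2)) = pi*(-6498/10961 - 6618*I/10961)*exp(2/3 - I/2) + pi*(-552/485 + 504*I/485)*exp(I) + pi*(978/565 - 246*I/565)*exp(1/2 + 2*I)

Final answer: pi*(-6498/10961 - 6618*I/10961)*exp(2/3 - I/2) + pi*(-552/485 + 504*I/485)*exp(I) + pi*(978/565 - 246*I/565)*exp(1/2 + 2*I)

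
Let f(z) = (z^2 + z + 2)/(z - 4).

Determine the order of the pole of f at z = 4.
Factor the denominator:
  z - 4 = (z - 4)

The numerator P(z) = z^2 + z + 2 has P(4) = 22 ≠ 0, so no factor of (z - 4) cancels.
Near z = 4 we can therefore write f(z) = g(z)/(z - 4) with g analytic at 4 and g(4) ≠ 0 (g is just the numerator).

Hence z = 4 is a pole of order 1.

Final answer: 1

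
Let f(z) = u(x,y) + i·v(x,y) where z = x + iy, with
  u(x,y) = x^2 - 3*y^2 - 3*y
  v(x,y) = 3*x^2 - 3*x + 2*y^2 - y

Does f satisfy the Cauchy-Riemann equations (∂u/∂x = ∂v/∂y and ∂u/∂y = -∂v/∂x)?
∂u/∂x = 2*x
∂v/∂y = 4*y - 1
∂u/∂y = -6*y - 3
∂v/∂x = 6*x - 3
∂u/∂x ≠ ∂v/∂y and ∂u/∂y ≠ -∂v/∂x; the Cauchy-Riemann equations are not satisfied, so f is not analytic.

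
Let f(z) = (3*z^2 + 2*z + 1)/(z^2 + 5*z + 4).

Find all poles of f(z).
The singularities of f are the zeros of the denominator. Factoring,
  z^2 + 5*z + 4 = (z + 1)*(z + 4)
so the candidates are z = -1, z = -4.

Check the numerator P(z) = 3*z^2 + 2*z + 1 at each one:
  P(-1) = 2 ≠ 0, so z = -1 is a (simple) pole.
  P(-4) = 41 ≠ 0, so z = -4 is a (simple) pole.

Poles of f: {-4, -1}

Final answer: {-4, -1}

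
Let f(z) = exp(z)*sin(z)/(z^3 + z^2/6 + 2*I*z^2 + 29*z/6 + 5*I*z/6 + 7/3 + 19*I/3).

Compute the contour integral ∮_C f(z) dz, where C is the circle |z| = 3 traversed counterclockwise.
By the residue theorem, ∮_C f(z) dz = 2πi · (sum of the residues of f at the poles inside |z| = 3).

The denominator factors as (z + 1/2 + I)*(z - 2*I)*(z - 1/3 + 3*I), so the singularities of f are simple poles at z = -1/2 - I, z = 2*I, z = 1/3 - 3*I.
  |-1/2 - I|² = 5/4 < 9 = 3², so this pole is inside the contour.
  |2*I|² = 4 < 9 = 3², so this pole is inside the contour.
  |1/3 - 3*I|² = 82/9 > 9 = 3², so this pole is outside the contour.

With P(z) = exp(z)*sin(z) and Q(z) = z^3 + z^2/6 + 2*I*z^2 + 29*z/6 + 5*I*z/6 + 7/3 + 19*I/3, each pole is simple, so Res(f, z₀) = P(z₀)/Q'(z₀) with Q'(z) = 3*z^2 + z/3 + 4*I*z + 29/6 + 5*I/6.
  Res(f, -1/2 - I) = P(-1/2 - I)/Q'(-1/2 - I) = (-exp(-1/2 - I)*sin(1/2 + I))/(77/12 + 3*I/2) = (-924/6253 + 216*I/6253)*exp(-1/2 - I)*sin(1/2 + I)
  Res(f, 2*I) = P(2*I)/Q'(2*I) = (I*exp(2*I)*sinh(2))/(-91/6 + 3*I/2) = (27/4181 - 273*I/4181)*exp(2*I)*sinh(2)

Sum of residues inside C: (-924/6253 + 216*I/6253)*exp(-1/2 - I)*sin(1/2 + I) + (27/4181 - 273*I/4181)*exp(2*I)*sinh(2)
∮_C f(z) dz = 2πi · ((-924/6253 + 216*I/6253)*exp(-1/2 - I)*sin(1/2 + I) + (27/4181 - 273*I/4181)*exp(2*I)*sinh(2)) = pi*(-432/6253 - 1848*I/6253)*exp(-1/2 - I)*sin(1/2 + I) + pi*(546/4181 + 54*I/4181)*exp(2*I)*sinh(2)

Final answer: pi*(-432/6253 - 1848*I/6253)*exp(-1/2 - I)*sin(1/2 + I) + pi*(546/4181 + 54*I/4181)*exp(2*I)*sinh(2)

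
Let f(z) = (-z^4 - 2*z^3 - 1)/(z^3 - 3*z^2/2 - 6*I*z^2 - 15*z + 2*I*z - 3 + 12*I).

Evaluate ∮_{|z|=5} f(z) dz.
By the residue theorem, ∮_C f(z) dz = 2πi · (sum of the residues of f at the poles inside |z| = 5).

The denominator factors as (z + 1 - I)*(z - 3 - 3*I)*(z + 1/2 - 2*I), so the singularities of f are simple poles at z = -1 + I, z = 3 + 3*I, z = -1/2 + 2*I.
  |-1 + I|² = 2 < 25 = 5², so this pole is inside the contour.
  |3 + 3*I|² = 18 < 25 = 5², so this pole is inside the contour.
  |-1/2 + 2*I|² = 17/4 < 25 = 5², so this pole is inside the contour.

With P(z) = -z^4 - 2*z^3 - 1 and Q(z) = z^3 - 3*z^2/2 - 6*I*z^2 - 15*z + 2*I*z - 3 + 12*I, each pole is simple, so Res(f, z₀) = P(z₀)/Q'(z₀) with Q'(z) = 3*z^2 - 3*z - 12*I*z - 15 + 2*I.
  Res(f, -1 + I) = P(-1 + I)/Q'(-1 + I) = (-1 - 4*I)/(5*I) = -4/5 + I/5
  Res(f, 3 + 3*I) = P(3 + 3*I)/Q'(3 + 3*I) = (431 - 108*I)/(12 + 11*I) = 3984/265 - 6037*I/265
  Res(f, -1/2 + 2*I) = P(-1/2 + 2*I)/Q'(-1/2 + 2*I) = (-365/16 - 2*I)/(-3/4 - 4*I) = 1607/1060 - 1436*I/265

Sum of residues inside C: 63/4 - 28*I
∮_C f(z) dz = 2πi · (63/4 - 28*I) = pi*(56 + 63*I/2)

Final answer: pi*(56 + 63*I/2)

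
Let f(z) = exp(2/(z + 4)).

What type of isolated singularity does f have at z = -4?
Let u = z + 4. Then
  e^(2/u) = Σ_{k≥0} (2)^k/(k!·u^k) = 1 + 2/u + 2/u^2 + 4/(3*u^3) + ...
which has infinitely many negative powers of u, so exp(2/(z + 4)) has an essential singularity at z = -4.
So the singularity is essential.

Final answer: essential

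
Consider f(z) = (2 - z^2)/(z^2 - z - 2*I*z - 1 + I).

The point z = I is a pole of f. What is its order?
Factor the denominator:
  z^2 - z - 2*I*z - 1 + I = (z - I)*(z - 1 - I)

The numerator P(z) = 2 - z^2 has P(I) = 3 ≠ 0, so no factor of (z - I) cancels.
Near z = I we can therefore write f(z) = g(z)/(z - I) with g analytic at I and g(I) ≠ 0 (g is the numerator divided by the remaining denominator factors).

Hence z = I is a pole of order 1.

Final answer: 1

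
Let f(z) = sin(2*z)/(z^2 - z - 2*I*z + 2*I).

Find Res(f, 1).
(1/5 + 2*I/5)*sin(2)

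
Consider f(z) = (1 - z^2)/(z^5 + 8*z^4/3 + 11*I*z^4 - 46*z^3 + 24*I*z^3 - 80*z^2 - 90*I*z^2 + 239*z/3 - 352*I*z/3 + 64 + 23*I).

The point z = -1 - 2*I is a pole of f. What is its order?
3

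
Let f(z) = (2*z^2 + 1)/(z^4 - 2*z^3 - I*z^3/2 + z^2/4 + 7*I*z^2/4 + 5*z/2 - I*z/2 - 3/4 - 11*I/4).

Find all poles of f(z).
{-1, I, 3/2 - I, 3/2 + I/2}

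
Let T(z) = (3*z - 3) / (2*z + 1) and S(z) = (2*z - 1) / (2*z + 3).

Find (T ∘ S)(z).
-12/(6*z + 1)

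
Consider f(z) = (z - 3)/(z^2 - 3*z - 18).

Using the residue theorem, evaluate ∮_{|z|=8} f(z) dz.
By the residue theorem, ∮_C f(z) dz = 2πi · (sum of the residues of f at the poles inside |z| = 8).

The denominator factors as (z + 3)*(z - 6), so the singularities of f are simple poles at z = -3, z = 6.
  |-3|² = 9 < 64 = 8², so this pole is inside the contour.
  |6|² = 36 < 64 = 8², so this pole is inside the contour.

With P(z) = z - 3 and Q(z) = z^2 - 3*z - 18, each pole is simple, so Res(f, z₀) = P(z₀)/Q'(z₀) with Q'(z) = 2*z - 3.
  Res(f, -3) = P(-3)/Q'(-3) = (-6)/(-9) = 2/3
  Res(f, 6) = P(6)/Q'(6) = (3)/(9) = 1/3

Sum of residues inside C: 1
∮_C f(z) dz = 2πi · (1) = 2*I*pi

Final answer: 2*I*pi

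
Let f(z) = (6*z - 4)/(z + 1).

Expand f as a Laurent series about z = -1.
-10/(z + 1) + 6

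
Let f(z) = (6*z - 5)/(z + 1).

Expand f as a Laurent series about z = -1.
-11/(z + 1) + 6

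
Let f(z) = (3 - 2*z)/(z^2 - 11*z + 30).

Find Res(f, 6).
Write f(z) = P(z)/Q(z) with P(z) = 3 - 2*z and Q(z) = z^2 - 11*z + 30.
The denominator factors as Q(z) = (z - 6)*(z - 5), so z = 6 is a simple zero of Q and P is analytic there; z = 6 is therefore a simple pole and
  Res(f, z₀) = P(z₀)/Q'(z₀).

Q'(z) = 2*z - 11, so Q'(6) = 1.
P(6) = -9.

Res(f, 6) = (-9)/(1) = -9

Final answer: -9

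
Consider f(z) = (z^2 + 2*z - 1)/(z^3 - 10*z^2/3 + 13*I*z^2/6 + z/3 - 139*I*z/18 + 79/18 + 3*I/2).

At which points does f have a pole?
The singularities of f are the zeros of the denominator. Factoring,
  z^3 - 10*z^2/3 + 13*I*z^2/6 + z/3 - 139*I*z/18 + 79/18 + 3*I/2 = (z - 3 - I/3)*(z + I)*(z - 1/3 + 3*I/2)
so the candidates are z = 3 + I/3, z = -I, z = 1/3 - 3*I/2.

Check the numerator P(z) = z^2 + 2*z - 1 at each one:
  P(3 + I/3) = 125/9 + 8*I/3 ≠ 0, so z = 3 + I/3 is a (simple) pole.
  P(-I) = -2 - 2*I ≠ 0, so z = -I is a (simple) pole.
  P(1/3 - 3*I/2) = -89/36 - 4*I ≠ 0, so z = 1/3 - 3*I/2 is a (simple) pole.

Poles of f: {-I, 1/3 - 3*I/2, 3 + I/3}

Final answer: {-I, 1/3 - 3*I/2, 3 + I/3}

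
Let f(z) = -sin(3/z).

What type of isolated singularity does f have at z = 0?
essential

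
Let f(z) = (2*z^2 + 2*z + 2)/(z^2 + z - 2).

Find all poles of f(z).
The singularities of f are the zeros of the denominator. Factoring,
  z^2 + z - 2 = (z - 1)*(z + 2)
so the candidates are z = 1, z = -2.

Check the numerator P(z) = 2*z^2 + 2*z + 2 at each one:
  P(1) = 6 ≠ 0, so z = 1 is a (simple) pole.
  P(-2) = 6 ≠ 0, so z = -2 is a (simple) pole.

Poles of f: {-2, 1}

Final answer: {-2, 1}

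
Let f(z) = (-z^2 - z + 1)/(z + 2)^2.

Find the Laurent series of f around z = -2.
-1/(z + 2)^2 + 3/(z + 2) - 1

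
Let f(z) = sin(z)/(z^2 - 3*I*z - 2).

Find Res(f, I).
-sinh(1)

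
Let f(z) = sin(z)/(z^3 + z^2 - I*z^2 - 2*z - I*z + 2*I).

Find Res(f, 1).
(1/6 + I/6)*sin(1)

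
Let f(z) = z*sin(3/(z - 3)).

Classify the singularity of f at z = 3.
Let u = z - 3. Then
  sin(3/u) = Σ_{k≥0} (-1)^k (3)^(2k+1)/((2k+1)!·u^(2k+1)) = 3/u - 9/(2*u^3) + 81/(40*u^5) + ...
which has infinitely many negative powers of u, so sin(3/(z - 3)) has an essential singularity at z = 3.
The extra factor z is a nonzero polynomial; if the product had at most a pole at z = 3, dividing by that polynomial would leave sin(3/(z - 3)) with at most a pole too — contradiction. (Equivalently, the product's Laurent series still has infinitely many negative powers.)
So the singularity is essential.

Final answer: essential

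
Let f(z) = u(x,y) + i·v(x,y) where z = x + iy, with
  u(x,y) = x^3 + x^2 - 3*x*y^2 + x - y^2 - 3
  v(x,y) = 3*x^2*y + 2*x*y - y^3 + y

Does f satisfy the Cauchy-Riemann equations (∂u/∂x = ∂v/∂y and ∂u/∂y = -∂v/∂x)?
∂u/∂x = 3*x^2 + 2*x - 3*y^2 + 1
∂v/∂y = 3*x^2 + 2*x - 3*y^2 + 1
∂u/∂y = -6*x*y - 2*y
∂v/∂x = 6*x*y + 2*y
∂u/∂x = ∂v/∂y and ∂u/∂y = -∂v/∂x hold identically; f is analytic.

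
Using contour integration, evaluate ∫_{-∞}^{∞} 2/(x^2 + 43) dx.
Let f(z) = 2/(z^2 + 43). The denominator has no real zeros and deg Q - deg P = 2 ≥ 2, so the integral of f over the upper semicircle |z| = R tends to 0 as R → ∞. Closing the contour in the upper half-plane,
  ∫_{-∞}^{∞} f(x) dx = 2πi · Σ Res(f, z_k)  over the poles with Im z_k > 0.

Zeros of the denominator: z^2 + 43 = 0 gives z = ±sqrt(43)*I.
Upper half-plane: z = sqrt(43)*I (simple).

Each pole is a simple zero of Q(z) = z^2 + 43, so Res(f, z₀) = P(z₀)/Q'(z₀) with P(z) = 2, Q'(z) = 2*z:
  Res(f, sqrt(43)*I) = (2)/(2*sqrt(43)*I) = -sqrt(43)*I/43

∫_{-∞}^{∞} f(x) dx = 2πi · (-sqrt(43)*I/43) = 2*sqrt(43)*pi/43

Final answer: 2*sqrt(43)*pi/43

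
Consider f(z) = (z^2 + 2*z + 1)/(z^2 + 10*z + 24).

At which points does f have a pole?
The singularities of f are the zeros of the denominator. Factoring,
  z^2 + 10*z + 24 = (z + 6)*(z + 4)
so the candidates are z = -6, z = -4.

Check the numerator P(z) = z^2 + 2*z + 1 at each one:
  P(-6) = 25 ≠ 0, so z = -6 is a (simple) pole.
  P(-4) = 9 ≠ 0, so z = -4 is a (simple) pole.

Poles of f: {-6, -4}

Final answer: {-6, -4}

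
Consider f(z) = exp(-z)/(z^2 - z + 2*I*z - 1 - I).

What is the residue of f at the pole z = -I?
Write f(z) = P(z)/Q(z) with P(z) = exp(-z) and Q(z) = z^2 - z + 2*I*z - 1 - I.
The denominator factors as Q(z) = (z - 1 + I)*(z + I), so z = -I is a simple zero of Q and P is analytic there; z = -I is therefore a simple pole and
  Res(f, z₀) = P(z₀)/Q'(z₀).

Q'(z) = 2*z - 1 + 2*I, so Q'(-I) = -1.
P(-I) = exp(I).

Res(f, -I) = (exp(I))/(-1) = -exp(I)

Final answer: -exp(I)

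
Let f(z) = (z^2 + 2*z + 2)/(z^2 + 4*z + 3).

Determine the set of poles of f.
The singularities of f are the zeros of the denominator. Factoring,
  z^2 + 4*z + 3 = (z + 3)*(z + 1)
so the candidates are z = -3, z = -1.

Check the numerator P(z) = z^2 + 2*z + 2 at each one:
  P(-3) = 5 ≠ 0, so z = -3 is a (simple) pole.
  P(-1) = 1 ≠ 0, so z = -1 is a (simple) pole.

Poles of f: {-3, -1}

Final answer: {-3, -1}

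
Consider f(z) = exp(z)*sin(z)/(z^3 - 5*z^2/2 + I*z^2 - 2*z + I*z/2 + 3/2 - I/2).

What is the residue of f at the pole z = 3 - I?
(36/493 + 26*I/493)*exp(3 - I)*sin(3 - I)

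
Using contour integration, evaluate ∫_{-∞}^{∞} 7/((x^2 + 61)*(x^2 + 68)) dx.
Let f(z) = 7/((z^2 + 61)*(z^2 + 68)). The denominator has no real zeros and deg Q - deg P = 4 ≥ 2, so the integral of f over the upper semicircle |z| = R tends to 0 as R → ∞. Closing the contour in the upper half-plane,
  ∫_{-∞}^{∞} f(x) dx = 2πi · Σ Res(f, z_k)  over the poles with Im z_k > 0.

Zeros of the denominator: z^2 + 61 = 0 gives z = ±sqrt(61)*I; z^2 + 68 = 0 gives z = ±2*sqrt(17)*I.
Upper half-plane: z = 2*sqrt(17)*I, z = sqrt(61)*I (simple).

Each pole is a simple zero of Q(z) = z^4 + 129*z^2 + 4148, so Res(f, z₀) = P(z₀)/Q'(z₀) with P(z) = 7, Q'(z) = 4*z^3 + 258*z:
  Res(f, 2*sqrt(17)*I) = (7)/(-28*sqrt(17)*I) = sqrt(17)*I/68
  Res(f, sqrt(61)*I) = (7)/(14*sqrt(61)*I) = -sqrt(61)*I/122

Sum of residues: I*(-sqrt(61)/122 + sqrt(17)/68)
∫_{-∞}^{∞} f(x) dx = 2πi · (I*(-sqrt(61)/122 + sqrt(17)/68)) = pi*(-61*sqrt(17) + 34*sqrt(61))/2074

Final answer: pi*(-61*sqrt(17) + 34*sqrt(61))/2074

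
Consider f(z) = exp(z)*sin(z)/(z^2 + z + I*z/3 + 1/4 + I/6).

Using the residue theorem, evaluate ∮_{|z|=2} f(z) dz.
By the residue theorem, ∮_C f(z) dz = 2πi · (sum of the residues of f at the poles inside |z| = 2).

The denominator factors as (z + 1/2)*(z + 1/2 + I/3), so the singularities of f are simple poles at z = -1/2, z = -1/2 - I/3.
  |-1/2|² = 1/4 < 4 = 2², so this pole is inside the contour.
  |-1/2 - I/3|² = 13/36 < 4 = 2², so this pole is inside the contour.

With P(z) = exp(z)*sin(z) and Q(z) = z^2 + z + I*z/3 + 1/4 + I/6, each pole is simple, so Res(f, z₀) = P(z₀)/Q'(z₀) with Q'(z) = 2*z + 1 + I/3.
  Res(f, -1/2) = P(-1/2)/Q'(-1/2) = (-exp(-1/2)*sin(1/2))/(I/3) = 3*I*exp(-1/2)*sin(1/2)
  Res(f, -1/2 - I/3) = P(-1/2 - I/3)/Q'(-1/2 - I/3) = (-exp(-1/2 - I/3)*sin(1/2 + I/3))/(-I/3) = -3*I*exp(-1/2 - I/3)*sin(1/2 + I/3)

Sum of residues inside C: -3*I*exp(-1/2 - I/3)*sin(1/2 + I/3) + 3*I*exp(-1/2)*sin(1/2)
∮_C f(z) dz = 2πi · (-3*I*exp(-1/2 - I/3)*sin(1/2 + I/3) + 3*I*exp(-1/2)*sin(1/2)) = -6*pi*exp(-1/2)*sin(1/2) + 6*pi*exp(-1/2 - I/3)*sin(1/2 + I/3)

Final answer: -6*pi*exp(-1/2)*sin(1/2) + 6*pi*exp(-1/2 - I/3)*sin(1/2 + I/3)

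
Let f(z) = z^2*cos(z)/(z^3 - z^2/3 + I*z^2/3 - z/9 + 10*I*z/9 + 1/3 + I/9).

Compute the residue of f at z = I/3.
Write f(z) = P(z)/Q(z) with P(z) = z^2*cos(z) and Q(z) = z^3 - z^2/3 + I*z^2/3 - z/9 + 10*I*z/9 + 1/3 + I/9.
The denominator factors as Q(z) = (z - I/3)*(z - 1 + I)*(z + 2/3 - I/3), so z = I/3 is a simple zero of Q and P is analytic there; z = I/3 is therefore a simple pole and
  Res(f, z₀) = P(z₀)/Q'(z₀).

Q'(z) = 3*z^2 - 2*z/3 + 2*I*z/3 - 1/9 + 10*I/9, so Q'(I/3) = -2/3 + 8*I/9.
P(I/3) = -cosh(1/3)/9.

Res(f, I/3) = (-cosh(1/3)/9)/(-2/3 + 8*I/9) = (3/50 + 2*I/25)*cosh(1/3)

Final answer: (3/50 + 2*I/25)*cosh(1/3)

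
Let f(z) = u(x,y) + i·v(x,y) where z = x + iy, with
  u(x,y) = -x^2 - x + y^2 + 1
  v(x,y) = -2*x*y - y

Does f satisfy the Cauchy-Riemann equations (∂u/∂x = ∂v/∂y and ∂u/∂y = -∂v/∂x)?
∂u/∂x = -2*x - 1
∂v/∂y = -2*x - 1
∂u/∂y = 2*y
∂v/∂x = -2*y
∂u/∂x = ∂v/∂y and ∂u/∂y = -∂v/∂x hold identically; f is analytic.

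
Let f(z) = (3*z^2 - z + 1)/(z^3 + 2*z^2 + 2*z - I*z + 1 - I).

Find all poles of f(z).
The singularities of f are the zeros of the denominator. Factoring,
  z^3 + 2*z^2 + 2*z - I*z + 1 - I = (z + 1)*(z + 1 + I)*(z - I)
so the candidates are z = -1, z = -1 - I, z = I.

Check the numerator P(z) = 3*z^2 - z + 1 at each one:
  P(-1) = 5 ≠ 0, so z = -1 is a (simple) pole.
  P(-1 - I) = 2 + 7*I ≠ 0, so z = -1 - I is a (simple) pole.
  P(I) = -2 - I ≠ 0, so z = I is a (simple) pole.

Poles of f: {-1 - I, -1, I}

Final answer: {-1 - I, -1, I}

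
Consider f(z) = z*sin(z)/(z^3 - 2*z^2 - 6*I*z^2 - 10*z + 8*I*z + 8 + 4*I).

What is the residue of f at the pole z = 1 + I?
-sin(1 + I)/2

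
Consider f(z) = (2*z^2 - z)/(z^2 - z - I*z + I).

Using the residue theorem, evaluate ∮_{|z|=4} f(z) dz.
By the residue theorem, ∮_C f(z) dz = 2πi · (sum of the residues of f at the poles inside |z| = 4).

The denominator factors as (z - 1)*(z - I), so the singularities of f are simple poles at z = 1, z = I.
  |1|² = 1 < 16 = 4², so this pole is inside the contour.
  |I|² = 1 < 16 = 4², so this pole is inside the contour.

With P(z) = 2*z^2 - z and Q(z) = z^2 - z - I*z + I, each pole is simple, so Res(f, z₀) = P(z₀)/Q'(z₀) with Q'(z) = 2*z - 1 - I.
  Res(f, 1) = P(1)/Q'(1) = (1)/(1 - I) = 1/2 + I/2
  Res(f, I) = P(I)/Q'(I) = (-2 - I)/(-1 + I) = 1/2 + 3*I/2

Sum of residues inside C: 1 + 2*I
∮_C f(z) dz = 2πi · (1 + 2*I) = pi*(-4 + 2*I)

Final answer: pi*(-4 + 2*I)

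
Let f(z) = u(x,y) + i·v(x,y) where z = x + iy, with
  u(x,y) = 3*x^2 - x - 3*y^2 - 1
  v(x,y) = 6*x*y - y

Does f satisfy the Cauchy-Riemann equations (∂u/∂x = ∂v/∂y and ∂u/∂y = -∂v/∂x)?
∂u/∂x = 6*x - 1
∂v/∂y = 6*x - 1
∂u/∂y = -6*y
∂v/∂x = 6*y
∂u/∂x = ∂v/∂y and ∂u/∂y = -∂v/∂x hold identically; f is analytic.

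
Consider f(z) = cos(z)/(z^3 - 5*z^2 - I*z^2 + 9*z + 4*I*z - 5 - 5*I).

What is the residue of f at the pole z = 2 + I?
-I*cos(2 + I)/2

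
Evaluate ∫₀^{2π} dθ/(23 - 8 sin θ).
Call the integral J. The integrand is 2π-periodic and we integrate over a full period, so shifting θ does not change the value (θ → θ + π/2 turns sin θ into cos θ; θ → θ + π flips the sign of the trig term). Hence
  J = ∫₀^{2π} dθ/(23 + 8 cos θ).
Put z = e^{iθ}: then cos θ = (z + 1/z)/2, dθ = dz/(iz), and z runs once counterclockwise around |z| = 1:
  J = ∮_{|z|=1} 1/(23 + 8*(z + 1/z)/2) · dz/(iz) = (2/i) ∮_{|z|=1} dz/(8*z^2 + 46*z + 8).
The roots of 8*z^2 + 46*z + 8 are z = (-23 ± sqrt(23^2 - 8^2))/8, with sqrt(465) = sqrt(465); their product is 1, so only z₊ = -23/8 + sqrt(465)/8 lies inside the unit circle (z₋ = -23/8 - sqrt(465)/8 lies outside).
z₊ is a simple zero of q(z) = 8*z^2 + 46*z + 8, so Res(1/q, z₊) = 1/q'(z₊) with q'(z) = 16*z + 46; and q'(z₊) = 8*(z₊ - z₋) = 2*sqrt(465).
Therefore J = (2/i) · 2πi · 1/(2*sqrt(465)) = 2*pi/(sqrt(465)) = 2*sqrt(465)*pi/465

Final answer: 2*sqrt(465)*pi/465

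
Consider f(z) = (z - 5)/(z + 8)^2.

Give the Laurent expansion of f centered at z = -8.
-13/(z + 8)^2 + 1/(z + 8)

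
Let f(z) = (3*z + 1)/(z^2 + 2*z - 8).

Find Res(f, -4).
11/6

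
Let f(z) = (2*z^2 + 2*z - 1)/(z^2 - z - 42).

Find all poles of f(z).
The singularities of f are the zeros of the denominator. Factoring,
  z^2 - z - 42 = (z + 6)*(z - 7)
so the candidates are z = -6, z = 7.

Check the numerator P(z) = 2*z^2 + 2*z - 1 at each one:
  P(-6) = 59 ≠ 0, so z = -6 is a (simple) pole.
  P(7) = 111 ≠ 0, so z = 7 is a (simple) pole.

Poles of f: {-6, 7}

Final answer: {-6, 7}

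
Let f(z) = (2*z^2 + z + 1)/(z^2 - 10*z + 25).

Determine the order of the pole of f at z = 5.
2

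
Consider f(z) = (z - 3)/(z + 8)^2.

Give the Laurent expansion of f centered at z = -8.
Put w = z - (-8), i.e. z = w - 8. The denominator is w^2, so it suffices to rewrite the numerator in powers of w.

P(z) = z - 3
P(w - 8) = -11 + w

Dividing each term by w^2:
  f = -11/w^2 + 1/w

Substituting back w = z + 8:
  f(z) = -11/(z + 8)^2 + 1/(z + 8)

The series is finite because the numerator is a polynomial; the negative powers form the principal part, and the coefficient of 1/(z + 8) gives Res(f, -8) = 1.

Final answer: -11/(z + 8)^2 + 1/(z + 8)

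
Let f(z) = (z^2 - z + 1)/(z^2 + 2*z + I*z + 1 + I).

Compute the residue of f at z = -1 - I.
Write f(z) = P(z)/Q(z) with P(z) = z^2 - z + 1 and Q(z) = z^2 + 2*z + I*z + 1 + I.
The denominator factors as Q(z) = (z + 1 + I)*(z + 1), so z = -1 - I is a simple zero of Q and P is analytic there; z = -1 - I is therefore a simple pole and
  Res(f, z₀) = P(z₀)/Q'(z₀).

Q'(z) = 2*z + 2 + I, so Q'(-1 - I) = -I.
P(-1 - I) = 2 + 3*I.

Res(f, -1 - I) = (2 + 3*I)/(-I) = -3 + 2*I

Final answer: -3 + 2*I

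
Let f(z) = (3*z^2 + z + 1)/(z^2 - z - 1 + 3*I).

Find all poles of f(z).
{-1 + I, 2 - I}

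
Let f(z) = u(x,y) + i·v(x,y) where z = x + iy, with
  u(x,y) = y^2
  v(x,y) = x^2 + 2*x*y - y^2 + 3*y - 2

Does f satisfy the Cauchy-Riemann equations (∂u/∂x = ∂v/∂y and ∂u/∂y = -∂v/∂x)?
∂u/∂x = 0
∂v/∂y = 2*x - 2*y + 3
∂u/∂y = 2*y
∂v/∂x = 2*x + 2*y
∂u/∂x ≠ ∂v/∂y and ∂u/∂y ≠ -∂v/∂x; the Cauchy-Riemann equations are not satisfied, so f is not analytic.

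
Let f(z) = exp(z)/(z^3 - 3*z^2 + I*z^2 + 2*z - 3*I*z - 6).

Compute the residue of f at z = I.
(-1/30 + I/10)*exp(I)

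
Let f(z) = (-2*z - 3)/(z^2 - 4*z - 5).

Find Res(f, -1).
Write f(z) = P(z)/Q(z) with P(z) = -2*z - 3 and Q(z) = z^2 - 4*z - 5.
The denominator factors as Q(z) = (z + 1)*(z - 5), so z = -1 is a simple zero of Q and P is analytic there; z = -1 is therefore a simple pole and
  Res(f, z₀) = P(z₀)/Q'(z₀).

Q'(z) = 2*z - 4, so Q'(-1) = -6.
P(-1) = -1.

Res(f, -1) = (-1)/(-6) = 1/6

Final answer: 1/6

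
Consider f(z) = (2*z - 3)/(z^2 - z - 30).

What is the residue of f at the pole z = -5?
Write f(z) = P(z)/Q(z) with P(z) = 2*z - 3 and Q(z) = z^2 - z - 30.
The denominator factors as Q(z) = (z - 6)*(z + 5), so z = -5 is a simple zero of Q and P is analytic there; z = -5 is therefore a simple pole and
  Res(f, z₀) = P(z₀)/Q'(z₀).

Q'(z) = 2*z - 1, so Q'(-5) = -11.
P(-5) = -13.

Res(f, -5) = (-13)/(-11) = 13/11

Final answer: 13/11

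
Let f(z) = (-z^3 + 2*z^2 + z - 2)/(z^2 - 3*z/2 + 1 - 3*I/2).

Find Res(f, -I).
Write f(z) = P(z)/Q(z) with P(z) = -z^3 + 2*z^2 + z - 2 and Q(z) = z^2 - 3*z/2 + 1 - 3*I/2.
The denominator factors as Q(z) = (z - 3/2 - I)*(z + I), so z = -I is a simple zero of Q and P is analytic there; z = -I is therefore a simple pole and
  Res(f, z₀) = P(z₀)/Q'(z₀).

Q'(z) = 2*z - 3/2, so Q'(-I) = -3/2 - 2*I.
P(-I) = -4 - 2*I.

Res(f, -I) = (-4 - 2*I)/(-3/2 - 2*I) = 8/5 - 4*I/5

Final answer: 8/5 - 4*I/5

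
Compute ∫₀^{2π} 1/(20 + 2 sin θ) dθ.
sqrt(11)*pi/33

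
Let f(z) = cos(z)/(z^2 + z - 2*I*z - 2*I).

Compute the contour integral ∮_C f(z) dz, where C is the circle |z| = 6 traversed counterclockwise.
By the residue theorem, ∮_C f(z) dz = 2πi · (sum of the residues of f at the poles inside |z| = 6).

The denominator factors as (z + 1)*(z - 2*I), so the singularities of f are simple poles at z = -1, z = 2*I.
  |-1|² = 1 < 36 = 6², so this pole is inside the contour.
  |2*I|² = 4 < 36 = 6², so this pole is inside the contour.

With P(z) = cos(z) and Q(z) = z^2 + z - 2*I*z - 2*I, each pole is simple, so Res(f, z₀) = P(z₀)/Q'(z₀) with Q'(z) = 2*z + 1 - 2*I.
  Res(f, -1) = P(-1)/Q'(-1) = (cos(1))/(-1 - 2*I) = (-1/5 + 2*I/5)*cos(1)
  Res(f, 2*I) = P(2*I)/Q'(2*I) = (cosh(2))/(1 + 2*I) = (1/5 - 2*I/5)*cosh(2)

Sum of residues inside C: (1/5 - 2*I/5)*cosh(2) + (-1/5 + 2*I/5)*cos(1)
∮_C f(z) dz = 2πi · ((1/5 - 2*I/5)*cosh(2) + (-1/5 + 2*I/5)*cos(1)) = pi*(-4/5 - 2*I/5)*cos(1) + pi*(4/5 + 2*I/5)*cosh(2)

Final answer: pi*(-4/5 - 2*I/5)*cos(1) + pi*(4/5 + 2*I/5)*cosh(2)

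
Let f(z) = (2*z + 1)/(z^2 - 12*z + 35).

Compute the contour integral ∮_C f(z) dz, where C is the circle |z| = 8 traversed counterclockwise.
By the residue theorem, ∮_C f(z) dz = 2πi · (sum of the residues of f at the poles inside |z| = 8).

The denominator factors as (z - 5)*(z - 7), so the singularities of f are simple poles at z = 5, z = 7.
  |5|² = 25 < 64 = 8², so this pole is inside the contour.
  |7|² = 49 < 64 = 8², so this pole is inside the contour.

With P(z) = 2*z + 1 and Q(z) = z^2 - 12*z + 35, each pole is simple, so Res(f, z₀) = P(z₀)/Q'(z₀) with Q'(z) = 2*z - 12.
  Res(f, 5) = P(5)/Q'(5) = (11)/(-2) = -11/2
  Res(f, 7) = P(7)/Q'(7) = (15)/(2) = 15/2

Sum of residues inside C: 2
∮_C f(z) dz = 2πi · (2) = 4*I*pi

Final answer: 4*I*pi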